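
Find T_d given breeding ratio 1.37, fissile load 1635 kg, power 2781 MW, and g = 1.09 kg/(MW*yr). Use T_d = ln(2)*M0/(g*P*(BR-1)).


Breeding gain G = BR - 1 = 1.37 - 1 = 0.37
Fissile production rate = g * P * G = 1.09 * 2781 * 0.37 = 1121.5773 kg/yr
T_d = ln(2) * M0 / (g * P * G)
T_d = ln(2) * 1635 / 1121.5773 = 1.0104 yr

1.0104


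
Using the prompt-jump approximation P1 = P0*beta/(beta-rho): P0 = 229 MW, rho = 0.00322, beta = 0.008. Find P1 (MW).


P1/P0 = beta / (beta - rho)
P1/P0 = 0.008 / (0.008 - 0.00322) = 1.673640
P1 = 229 * 1.673640 = 383.26 MW

383.26


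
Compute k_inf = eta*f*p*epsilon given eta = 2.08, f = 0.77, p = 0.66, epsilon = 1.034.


k_inf = eta * f * p * epsilon
k_inf = 2.08 * 0.77 * 0.66 * 1.034
k_inf = 1.0930

1.0930


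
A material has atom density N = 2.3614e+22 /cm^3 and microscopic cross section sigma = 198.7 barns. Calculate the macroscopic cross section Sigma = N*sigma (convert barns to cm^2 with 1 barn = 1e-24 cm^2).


Sigma = N * sigma_barns * 1e-24
Sigma = 2.3614e+22 * 198.7 * 1e-24
Sigma = 4.6921 /cm

4.6921


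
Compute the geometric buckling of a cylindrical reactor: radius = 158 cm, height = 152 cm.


B^2 = (2.405/R)^2 + (pi/H)^2
B^2 = (2.405/158)^2 + (pi/152)^2
B^2 = 6.5888e-04 /cm^2

6.5888e-04


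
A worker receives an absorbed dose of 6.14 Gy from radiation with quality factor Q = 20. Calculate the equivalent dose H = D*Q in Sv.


H = D * Q
H = 6.14 * 20
H = 122.80 Sv

122.80


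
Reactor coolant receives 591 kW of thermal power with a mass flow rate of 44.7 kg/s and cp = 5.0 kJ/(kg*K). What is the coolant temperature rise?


dT = Q / (m_dot * cp)
dT = 591 / (44.7 * 5.0)
dT = 2.6443 C

2.6443


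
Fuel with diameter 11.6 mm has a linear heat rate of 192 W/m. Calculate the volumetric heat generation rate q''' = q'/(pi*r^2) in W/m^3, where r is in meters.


r = D / 2 / 1000 = 11.6 / 2 / 1000 = 0.0058 m
q''' = q' / (pi * r^2)
q''' = 192 / (pi * 0.0058^2)
q''' = 1.8168e+06 W/m^3

1.8168e+06


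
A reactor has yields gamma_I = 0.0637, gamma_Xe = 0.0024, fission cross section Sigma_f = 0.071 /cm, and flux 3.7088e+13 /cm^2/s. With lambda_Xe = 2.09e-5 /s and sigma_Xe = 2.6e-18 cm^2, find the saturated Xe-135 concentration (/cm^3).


Xe_eq = (gamma_I + gamma_Xe) * Sigma_f * phi / (lambda_Xe + sigma_Xe * phi)
Numerator = (0.0637 + 0.0024) * 0.071 * 3.7088e+13 = 1.740577e+11
Denominator = 2.09e-5 + 2.6e-18 * 3.7088e+13 = 1.173288e-04
Xe_eq = 1.740577e+11 / 1.173288e-04 = 1.4835e+15 /cm^3

1.4835e+15


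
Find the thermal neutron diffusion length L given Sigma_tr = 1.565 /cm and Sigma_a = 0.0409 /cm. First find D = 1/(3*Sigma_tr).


D = 1 / (3 * Sigma_tr) = 1 / (3 * 1.565) = 0.2129925 cm
L = sqrt(D / Sigma_a)
L = sqrt(0.2129925 / 0.0409)
L = 2.2820 cm

2.2820


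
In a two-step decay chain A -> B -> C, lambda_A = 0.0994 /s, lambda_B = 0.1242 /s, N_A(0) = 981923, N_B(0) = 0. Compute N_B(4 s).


N_B(t) = lambda_A * N_A0 / (lambda_B - lambda_A) * [exp(-lambda_A*t) - exp(-lambda_B*t)]
exp(-0.0994*4) = 0.6719307; exp(-0.1242*4) = 0.6084747
N_B = 0.0994 * 981923 / (0.1242 - 0.0994) * (0.6719307 - 0.6084747)
N_B = 249738

249738


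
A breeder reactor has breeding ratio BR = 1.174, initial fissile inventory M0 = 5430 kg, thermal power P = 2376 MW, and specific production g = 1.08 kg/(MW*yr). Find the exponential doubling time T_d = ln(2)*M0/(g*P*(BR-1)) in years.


Breeding gain G = BR - 1 = 1.174 - 1 = 0.174
Fissile production rate = g * P * G = 1.08 * 2376 * 0.174 = 446.49792 kg/yr
T_d = ln(2) * M0 / (g * P * G)
T_d = ln(2) * 5430 / 446.49792 = 8.4296 yr

8.4296


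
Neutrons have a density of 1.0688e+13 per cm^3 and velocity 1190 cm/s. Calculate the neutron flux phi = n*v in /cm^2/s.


phi = n * v
phi = 1.0688e+13 * 1190
phi = 1.2719e+16 /cm^2/s

1.2719e+16


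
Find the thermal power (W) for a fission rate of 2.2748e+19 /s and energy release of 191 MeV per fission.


P = fission_rate * E_MeV * 1.602e-13
P = 2.2748e+19 * 191 * 1.602e-13
P = 6.9605e+08 W

6.9605e+08


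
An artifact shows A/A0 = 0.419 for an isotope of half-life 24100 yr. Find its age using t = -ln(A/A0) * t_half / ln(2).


lambda = ln(2) / t_half = ln(2) / 24100 = 2.876129e-05 /yr
t = -ln(A/A0) / lambda
t = -ln(0.419) / 2.876129e-05
t = 30245 yr

30245


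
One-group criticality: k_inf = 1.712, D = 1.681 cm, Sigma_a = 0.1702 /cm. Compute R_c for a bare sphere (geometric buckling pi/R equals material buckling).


L^2 = D / Sigma_a = 1.681 / 0.1702 = 9.876616 cm^2
B_m^2 = (k_inf - 1) / L^2 = (1.712 - 1) / 9.876616 = 0.07208947 /cm^2
For a bare sphere: B_g = pi/R, so R_c = pi / sqrt(B_m^2)
R_c = pi / sqrt(0.07208947) = 11.701 cm

11.701


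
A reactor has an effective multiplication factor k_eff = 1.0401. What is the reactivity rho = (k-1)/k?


rho = (k_eff - 1) / k_eff
rho = (1.0401 - 1) / 1.0401
rho = 0.038554

0.038554


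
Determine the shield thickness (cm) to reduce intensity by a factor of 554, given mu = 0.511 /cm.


x = ln(factor) / mu
x = ln(554) / 0.511
x = 12.362 cm

12.362


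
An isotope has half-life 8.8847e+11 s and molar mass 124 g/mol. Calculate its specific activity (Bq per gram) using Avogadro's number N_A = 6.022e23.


lambda = ln(2) / t_half = ln(2) / 8.8847e+11 = 7.801582e-13 /s
SA = lambda * N_A / M
SA = 7.801582e-13 * 6.022e23 / 124
SA = 3.7888e+09 Bq/g

3.7888e+09


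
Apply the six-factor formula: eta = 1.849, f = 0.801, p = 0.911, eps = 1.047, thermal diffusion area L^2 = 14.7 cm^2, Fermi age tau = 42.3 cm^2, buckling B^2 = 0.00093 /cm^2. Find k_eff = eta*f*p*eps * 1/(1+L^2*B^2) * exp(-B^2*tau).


k_inf = eta*f*p*eps = 1.849*0.801*0.911*1.047 = 1.412650
P_TNL = 1/(1 + L^2*B^2) = 1/(1 + 14.7*0.00093) = 0.9865134
P_FNL = exp(-B^2*tau) = exp(-0.00093*42.3) = 0.9614247
k_eff = k_inf * P_TNL * P_FNL = 1.412650 * 0.9865134 * 0.9614247
k_eff = 1.3398

1.3398


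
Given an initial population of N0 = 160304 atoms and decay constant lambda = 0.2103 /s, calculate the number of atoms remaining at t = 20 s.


N = N0 * exp(-lambda * t)
N = 160304 * exp(-0.2103 * 20)
N = 2389.5

2389.5


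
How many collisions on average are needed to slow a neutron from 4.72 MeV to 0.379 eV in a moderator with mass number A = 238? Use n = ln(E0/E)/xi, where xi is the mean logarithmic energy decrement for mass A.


xi = 1 + (A-1)^2/(2A)*ln((A-1)/(A+1)) = 0.008379872 (for A = 238)
n = ln(E0/E) / xi
n = ln(4.72e6 / 0.379) / 0.008379872
n = ln(1.245383e+07) / 0.008379872 = 1949.6

1949.6


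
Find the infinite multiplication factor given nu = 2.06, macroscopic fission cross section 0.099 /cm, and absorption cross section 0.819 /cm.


k_inf = nu * Sigma_f / Sigma_a
k_inf = 2.06 * 0.099 / 0.819
k_inf = 0.24901

0.24901


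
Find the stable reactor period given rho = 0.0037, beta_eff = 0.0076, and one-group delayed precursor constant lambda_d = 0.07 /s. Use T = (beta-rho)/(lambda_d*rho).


T = (beta - rho) / (lambda_d * rho)
T = (0.0076 - 0.0037) / (0.07 * 0.0037)
T = 15.058 s

15.058


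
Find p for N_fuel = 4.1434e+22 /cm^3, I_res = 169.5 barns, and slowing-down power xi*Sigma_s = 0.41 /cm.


p = exp(-N * I * 1e-24 / (xi*Sigma_s))
p = exp(-4.1434e+22 * 169.5 * 1e-24 / 0.41)
p = 3.6374e-08

3.6374e-08


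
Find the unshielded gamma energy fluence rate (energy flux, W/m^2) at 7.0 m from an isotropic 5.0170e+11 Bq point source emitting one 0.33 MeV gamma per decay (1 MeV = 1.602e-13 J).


psi = A * E * 1.602e-13 / (4*pi*r^2)
psi = 5.0170e+11 * 0.33 * 1.602e-13 / (4*pi*7.0^2)
psi = 4.3074e-05 W/m^2

4.3074e-05


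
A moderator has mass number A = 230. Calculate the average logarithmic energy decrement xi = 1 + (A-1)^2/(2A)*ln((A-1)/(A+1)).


xi = 1 + (A-1)^2/(2A) * ln((A-1)/(A+1))
xi = 1 + (230-1)^2/(2*230) * ln((230-1)/(230 +1))
xi = 0.0086705

0.0086705


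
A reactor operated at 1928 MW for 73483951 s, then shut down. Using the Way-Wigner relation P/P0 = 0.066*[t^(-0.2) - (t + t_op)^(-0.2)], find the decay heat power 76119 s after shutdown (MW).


P/P0 = 0.066 * [t^(-0.2) - (t + t_op)^(-0.2)]
P/P0 = 0.066 * [76119^(-0.2) - (76119 + 73483951)^(-0.2)]
P/P0 = 0.066 * [0.1056091 - 0.02670986] = 0.005207350
P = 1928 * 0.005207350 = 10.040 MW

10.040


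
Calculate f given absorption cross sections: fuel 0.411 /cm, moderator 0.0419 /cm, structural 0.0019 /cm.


f = Sigma_a_fuel / (Sigma_a_fuel + Sigma_a_mod + Sigma_a_other)
f = 0.411 / (0.411 + 0.0419 + 0.0019)
f = 0.90369

0.90369


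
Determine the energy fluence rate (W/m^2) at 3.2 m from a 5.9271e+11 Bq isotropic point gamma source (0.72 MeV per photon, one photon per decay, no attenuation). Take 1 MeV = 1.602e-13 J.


psi = A * E * 1.602e-13 / (4*pi*r^2)
psi = 5.9271e+11 * 0.72 * 1.602e-13 / (4*pi*3.2^2)
psi = 5.3128e-04 W/m^2

5.3128e-04


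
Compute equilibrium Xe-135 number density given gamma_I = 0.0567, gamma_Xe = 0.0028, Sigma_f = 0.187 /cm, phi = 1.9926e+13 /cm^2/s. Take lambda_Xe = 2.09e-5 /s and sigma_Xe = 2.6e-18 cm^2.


Xe_eq = (gamma_I + gamma_Xe) * Sigma_f * phi / (lambda_Xe + sigma_Xe * phi)
Numerator = (0.0567 + 0.0028) * 0.187 * 1.9926e+13 = 2.217066e+11
Denominator = 2.09e-5 + 2.6e-18 * 1.9926e+13 = 7.270760e-05
Xe_eq = 2.217066e+11 / 7.270760e-05 = 3.0493e+15 /cm^3

3.0493e+15


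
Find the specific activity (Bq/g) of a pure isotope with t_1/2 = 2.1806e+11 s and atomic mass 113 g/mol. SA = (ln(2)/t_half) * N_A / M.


lambda = ln(2) / t_half = ln(2) / 2.1806e+11 = 3.178699e-12 /s
SA = lambda * N_A / M
SA = 3.178699e-12 * 6.022e23 / 113
SA = 1.6940e+10 Bq/g

1.6940e+10


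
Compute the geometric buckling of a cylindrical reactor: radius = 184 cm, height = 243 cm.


B^2 = (2.405/R)^2 + (pi/H)^2
B^2 = (2.405/184)^2 + (pi/243)^2
B^2 = 3.3798e-04 /cm^2

3.3798e-04


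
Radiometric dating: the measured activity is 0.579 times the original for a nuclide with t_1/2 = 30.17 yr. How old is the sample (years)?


lambda = ln(2) / t_half = ln(2) / 30.17 = 0.02297472 /yr
t = -ln(A/A0) / lambda
t = -ln(0.579) / 0.02297472
t = 23.785 yr

23.785


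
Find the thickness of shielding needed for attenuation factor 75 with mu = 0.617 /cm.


x = ln(factor) / mu
x = ln(75) / 0.617
x = 6.9975 cm

6.9975


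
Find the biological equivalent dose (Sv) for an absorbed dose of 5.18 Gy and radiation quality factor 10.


H = D * Q
H = 5.18 * 10
H = 51.800 Sv

51.800


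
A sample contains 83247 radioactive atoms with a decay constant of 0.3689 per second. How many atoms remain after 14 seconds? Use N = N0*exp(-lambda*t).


N = N0 * exp(-lambda * t)
N = 83247 * exp(-0.3689 * 14)
N = 475.79

475.79


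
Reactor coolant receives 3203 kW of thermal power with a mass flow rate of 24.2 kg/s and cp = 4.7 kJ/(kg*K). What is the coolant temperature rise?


dT = Q / (m_dot * cp)
dT = 3203 / (24.2 * 4.7)
dT = 28.161 C

28.161


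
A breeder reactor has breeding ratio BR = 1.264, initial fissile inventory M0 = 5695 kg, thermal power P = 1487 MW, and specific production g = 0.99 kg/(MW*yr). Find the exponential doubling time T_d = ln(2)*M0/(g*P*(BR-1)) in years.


Breeding gain G = BR - 1 = 1.264 - 1 = 0.264
Fissile production rate = g * P * G = 0.99 * 1487 * 0.264 = 388.64232 kg/yr
T_d = ln(2) * M0 / (g * P * G)
T_d = ln(2) * 5695 / 388.64232 = 10.157 yr

10.157


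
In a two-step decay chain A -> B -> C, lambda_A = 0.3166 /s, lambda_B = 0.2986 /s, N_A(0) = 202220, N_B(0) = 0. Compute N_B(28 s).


N_B(t) = lambda_A * N_A0 / (lambda_B - lambda_A) * [exp(-lambda_A*t) - exp(-lambda_B*t)]
exp(-0.3166*28) = 1.412753e-04; exp(-0.2986*28) = 2.338572e-04
N_B = 0.3166 * 202220 / (0.2986 - 0.3166) * (1.412753e-04 - 2.338572e-04)
N_B = 329.30

329.30


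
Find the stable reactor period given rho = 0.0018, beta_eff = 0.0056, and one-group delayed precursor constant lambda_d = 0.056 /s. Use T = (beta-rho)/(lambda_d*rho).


T = (beta - rho) / (lambda_d * rho)
T = (0.0056 - 0.0018) / (0.056 * 0.0018)
T = 37.698 s

37.698


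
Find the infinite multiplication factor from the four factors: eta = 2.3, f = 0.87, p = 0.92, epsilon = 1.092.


k_inf = eta * f * p * epsilon
k_inf = 2.3 * 0.87 * 0.92 * 1.092
k_inf = 2.0103

2.0103


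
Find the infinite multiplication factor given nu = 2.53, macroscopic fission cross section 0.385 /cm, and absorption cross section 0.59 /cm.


k_inf = nu * Sigma_f / Sigma_a
k_inf = 2.53 * 0.385 / 0.59
k_inf = 1.6509

1.6509


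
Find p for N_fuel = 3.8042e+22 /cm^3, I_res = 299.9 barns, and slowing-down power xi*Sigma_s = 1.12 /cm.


p = exp(-N * I * 1e-24 / (xi*Sigma_s))
p = exp(-3.8042e+22 * 299.9 * 1e-24 / 1.12)
p = 3.7678e-05

3.7678e-05


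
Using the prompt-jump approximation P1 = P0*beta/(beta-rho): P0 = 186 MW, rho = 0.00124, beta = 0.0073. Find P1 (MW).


P1/P0 = beta / (beta - rho)
P1/P0 = 0.0073 / (0.0073 - 0.00124) = 1.204620
P1 = 186 * 1.204620 = 224.06 MW

224.06


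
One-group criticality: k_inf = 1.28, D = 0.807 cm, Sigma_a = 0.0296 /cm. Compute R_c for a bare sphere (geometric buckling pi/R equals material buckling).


L^2 = D / Sigma_a = 0.807 / 0.0296 = 27.26351 cm^2
B_m^2 = (k_inf - 1) / L^2 = (1.28 - 1) / 27.26351 = 0.01027014 /cm^2
For a bare sphere: B_g = pi/R, so R_c = pi / sqrt(B_m^2)
R_c = pi / sqrt(0.01027014) = 31.000 cm

31.000


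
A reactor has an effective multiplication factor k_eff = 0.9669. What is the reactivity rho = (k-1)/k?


rho = (k_eff - 1) / k_eff
rho = (0.9669 - 1) / 0.9669
rho = -0.034233

-0.034233


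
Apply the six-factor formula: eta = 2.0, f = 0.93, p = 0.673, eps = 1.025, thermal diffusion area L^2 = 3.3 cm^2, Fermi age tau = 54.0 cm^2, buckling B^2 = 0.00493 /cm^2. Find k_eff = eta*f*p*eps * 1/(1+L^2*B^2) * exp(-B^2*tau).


k_inf = eta*f*p*eps = 2.0*0.93*0.673*1.025 = 1.283074
P_TNL = 1/(1 + L^2*B^2) = 1/(1 + 3.3*0.00493) = 0.9839914
P_FNL = exp(-B^2*tau) = exp(-0.00493*54.0) = 0.7662705
k_eff = k_inf * P_TNL * P_FNL = 1.283074 * 0.9839914 * 0.7662705
k_eff = 0.96744

0.96744


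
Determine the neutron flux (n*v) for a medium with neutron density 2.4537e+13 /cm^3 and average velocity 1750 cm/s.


phi = n * v
phi = 2.4537e+13 * 1750
phi = 4.2940e+16 /cm^2/s

4.2940e+16


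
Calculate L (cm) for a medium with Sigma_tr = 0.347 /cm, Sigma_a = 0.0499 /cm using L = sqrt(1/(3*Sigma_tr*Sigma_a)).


D = 1 / (3 * Sigma_tr) = 1 / (3 * 0.347) = 0.9606148 cm
L = sqrt(D / Sigma_a)
L = sqrt(0.9606148 / 0.0499)
L = 4.3876 cm

4.3876


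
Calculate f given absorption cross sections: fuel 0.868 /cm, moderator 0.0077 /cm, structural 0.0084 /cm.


f = Sigma_a_fuel / (Sigma_a_fuel + Sigma_a_mod + Sigma_a_other)
f = 0.868 / (0.868 + 0.0077 + 0.0084)
f = 0.98179

0.98179


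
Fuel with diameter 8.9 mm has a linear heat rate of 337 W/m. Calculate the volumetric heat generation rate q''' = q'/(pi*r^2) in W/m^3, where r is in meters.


r = D / 2 / 1000 = 8.9 / 2 / 1000 = 0.00445 m
q''' = q' / (pi * r^2)
q''' = 337 / (pi * 0.00445^2)
q''' = 5.4170e+06 W/m^3

5.4170e+06


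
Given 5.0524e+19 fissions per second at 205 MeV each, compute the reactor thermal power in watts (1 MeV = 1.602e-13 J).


P = fission_rate * E_MeV * 1.602e-13
P = 5.0524e+19 * 205 * 1.602e-13
P = 1.6593e+09 W

1.6593e+09


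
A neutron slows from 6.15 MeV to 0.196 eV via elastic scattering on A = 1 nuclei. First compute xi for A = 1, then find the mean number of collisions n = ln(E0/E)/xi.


xi = 1 + (A-1)^2/(2A)*ln((A-1)/(A+1)) = 1 (for A = 1)
n = ln(E0/E) / xi
n = ln(6.15e6 / 0.196) / 1
n = ln(3.137755e+07) / 1 = 17.262

17.262


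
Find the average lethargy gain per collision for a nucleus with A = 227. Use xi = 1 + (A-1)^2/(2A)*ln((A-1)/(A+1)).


xi = 1 + (A-1)^2/(2A) * ln((A-1)/(A+1))
xi = 1 + (227-1)^2/(2*227) * ln((227-1)/(227 +1))
xi = 0.0087848

0.0087848


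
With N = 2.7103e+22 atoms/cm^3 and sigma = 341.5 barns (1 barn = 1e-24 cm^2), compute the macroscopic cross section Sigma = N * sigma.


Sigma = N * sigma_barns * 1e-24
Sigma = 2.7103e+22 * 341.5 * 1e-24
Sigma = 9.2557 /cm

9.2557


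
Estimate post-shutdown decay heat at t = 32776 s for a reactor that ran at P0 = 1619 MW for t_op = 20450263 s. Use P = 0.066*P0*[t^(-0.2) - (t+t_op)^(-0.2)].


P/P0 = 0.066 * [t^(-0.2) - (t + t_op)^(-0.2)]
P/P0 = 0.066 * [32776^(-0.2) - (32776 + 20450263)^(-0.2)]
P/P0 = 0.066 * [0.1249939 - 0.03449222] = 0.005973111
P = 1619 * 0.005973111 = 9.6705 MW

9.6705


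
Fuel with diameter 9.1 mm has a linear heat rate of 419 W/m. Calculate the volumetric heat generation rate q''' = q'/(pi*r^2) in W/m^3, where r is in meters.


r = D / 2 / 1000 = 9.1 / 2 / 1000 = 0.00455 m
q''' = q' / (pi * r^2)
q''' = 419 / (pi * 0.00455^2)
q''' = 6.4423e+06 W/m^3

6.4423e+06


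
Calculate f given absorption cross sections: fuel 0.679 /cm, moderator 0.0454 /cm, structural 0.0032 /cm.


f = Sigma_a_fuel / (Sigma_a_fuel + Sigma_a_mod + Sigma_a_other)
f = 0.679 / (0.679 + 0.0454 + 0.0032)
f = 0.93321

0.93321


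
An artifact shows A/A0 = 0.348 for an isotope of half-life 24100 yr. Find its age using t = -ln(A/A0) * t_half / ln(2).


lambda = ln(2) / t_half = ln(2) / 24100 = 2.876129e-05 /yr
t = -ln(A/A0) / lambda
t = -ln(0.348) / 2.876129e-05
t = 36700 yr

36700


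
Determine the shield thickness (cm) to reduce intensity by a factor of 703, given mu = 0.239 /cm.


x = ln(factor) / mu
x = ln(703) / 0.239
x = 27.428 cm

27.428


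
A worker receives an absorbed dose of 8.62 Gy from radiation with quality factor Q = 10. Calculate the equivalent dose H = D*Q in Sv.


H = D * Q
H = 8.62 * 10
H = 86.200 Sv

86.200


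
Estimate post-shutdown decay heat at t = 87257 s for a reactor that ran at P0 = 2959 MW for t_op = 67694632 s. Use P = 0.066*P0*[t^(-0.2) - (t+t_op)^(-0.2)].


P/P0 = 0.066 * [t^(-0.2) - (t + t_op)^(-0.2)]
P/P0 = 0.066 * [87257^(-0.2) - (87257 + 67694632)^(-0.2)]
P/P0 = 0.066 * [0.1027638 - 0.02715046] = 0.004990480
P = 2959 * 0.004990480 = 14.767 MW

14.767


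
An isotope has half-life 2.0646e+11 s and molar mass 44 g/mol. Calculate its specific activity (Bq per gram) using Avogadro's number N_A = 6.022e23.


lambda = ln(2) / t_half = ln(2) / 2.0646e+11 = 3.357295e-12 /s
SA = lambda * N_A / M
SA = 3.357295e-12 * 6.022e23 / 44
SA = 4.5949e+10 Bq/g

4.5949e+10


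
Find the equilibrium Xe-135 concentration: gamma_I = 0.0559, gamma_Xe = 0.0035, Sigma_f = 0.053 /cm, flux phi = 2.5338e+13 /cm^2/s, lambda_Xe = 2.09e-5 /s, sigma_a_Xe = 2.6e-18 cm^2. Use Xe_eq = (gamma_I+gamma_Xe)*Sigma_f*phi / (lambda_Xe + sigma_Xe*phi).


Xe_eq = (gamma_I + gamma_Xe) * Sigma_f * phi / (lambda_Xe + sigma_Xe * phi)
Numerator = (0.0559 + 0.0035) * 0.053 * 2.5338e+13 = 7.976909e+10
Denominator = 2.09e-5 + 2.6e-18 * 2.5338e+13 = 8.677880e-05
Xe_eq = 7.976909e+10 / 8.677880e-05 = 9.1922e+14 /cm^3

9.1922e+14


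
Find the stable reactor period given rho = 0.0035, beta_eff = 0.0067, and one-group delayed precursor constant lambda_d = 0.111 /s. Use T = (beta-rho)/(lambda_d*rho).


T = (beta - rho) / (lambda_d * rho)
T = (0.0067 - 0.0035) / (0.111 * 0.0035)
T = 8.2368 s

8.2368


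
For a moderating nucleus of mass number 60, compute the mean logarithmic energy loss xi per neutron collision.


xi = 1 + (A-1)^2/(2A) * ln((A-1)/(A+1))
xi = 1 + (60-1)^2/(2*60) * ln((60-1)/(60 +1))
xi = 0.032966

0.032966


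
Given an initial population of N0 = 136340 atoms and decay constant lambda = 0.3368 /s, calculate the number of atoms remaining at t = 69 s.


N = N0 * exp(-lambda * t)
N = 136340 * exp(-0.3368 * 69)
N = 1.1015e-05

1.1015e-05


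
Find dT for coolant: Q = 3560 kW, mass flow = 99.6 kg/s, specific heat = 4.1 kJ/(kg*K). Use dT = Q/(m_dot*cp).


dT = Q / (m_dot * cp)
dT = 3560 / (99.6 * 4.1)
dT = 8.7178 C

8.7178


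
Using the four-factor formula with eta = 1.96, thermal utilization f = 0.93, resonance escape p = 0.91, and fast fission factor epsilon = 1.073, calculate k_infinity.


k_inf = eta * f * p * epsilon
k_inf = 1.96 * 0.93 * 0.91 * 1.073
k_inf = 1.7798

1.7798


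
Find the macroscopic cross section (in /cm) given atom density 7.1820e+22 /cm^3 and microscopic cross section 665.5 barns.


Sigma = N * sigma_barns * 1e-24
Sigma = 7.1820e+22 * 665.5 * 1e-24
Sigma = 47.796 /cm

47.796


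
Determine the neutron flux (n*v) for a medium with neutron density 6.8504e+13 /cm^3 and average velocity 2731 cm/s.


phi = n * v
phi = 6.8504e+13 * 2731
phi = 1.8708e+17 /cm^2/s

1.8708e+17


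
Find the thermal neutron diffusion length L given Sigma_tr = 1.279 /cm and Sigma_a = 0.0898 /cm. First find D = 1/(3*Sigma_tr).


D = 1 / (3 * Sigma_tr) = 1 / (3 * 1.279) = 0.2606203 cm
L = sqrt(D / Sigma_a)
L = sqrt(0.2606203 / 0.0898)
L = 1.7036 cm

1.7036


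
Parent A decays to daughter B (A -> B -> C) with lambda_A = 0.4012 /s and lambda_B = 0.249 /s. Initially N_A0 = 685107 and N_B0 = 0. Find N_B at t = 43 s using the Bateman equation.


N_B(t) = lambda_A * N_A0 / (lambda_B - lambda_A) * [exp(-lambda_A*t) - exp(-lambda_B*t)]
exp(-0.4012*43) = 3.219032e-08; exp(-0.249*43) = 2.238767e-05
N_B = 0.4012 * 685107 / (0.249 - 0.4012) * (3.219032e-08 - 2.238767e-05)
N_B = 40.373

40.373


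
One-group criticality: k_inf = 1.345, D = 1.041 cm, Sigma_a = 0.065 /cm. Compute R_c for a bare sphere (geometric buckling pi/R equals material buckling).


L^2 = D / Sigma_a = 1.041 / 0.065 = 16.01538 cm^2
B_m^2 = (k_inf - 1) / L^2 = (1.345 - 1) / 16.01538 = 0.02154179 /cm^2
For a bare sphere: B_g = pi/R, so R_c = pi / sqrt(B_m^2)
R_c = pi / sqrt(0.02154179) = 21.405 cm

21.405


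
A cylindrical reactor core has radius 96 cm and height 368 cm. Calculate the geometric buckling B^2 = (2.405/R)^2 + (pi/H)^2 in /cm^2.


B^2 = (2.405/R)^2 + (pi/H)^2
B^2 = (2.405/96)^2 + (pi/368)^2
B^2 = 7.0049e-04 /cm^2

7.0049e-04


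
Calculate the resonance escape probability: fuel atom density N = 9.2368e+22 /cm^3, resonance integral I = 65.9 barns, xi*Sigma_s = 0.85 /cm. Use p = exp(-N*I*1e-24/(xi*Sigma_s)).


p = exp(-N * I * 1e-24 / (xi*Sigma_s))
p = exp(-9.2368e+22 * 65.9 * 1e-24 / 0.85)
p = 7.7609e-04

7.7609e-04


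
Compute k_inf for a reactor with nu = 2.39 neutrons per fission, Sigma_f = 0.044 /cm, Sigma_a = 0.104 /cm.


k_inf = nu * Sigma_f / Sigma_a
k_inf = 2.39 * 0.044 / 0.104
k_inf = 1.0112

1.0112


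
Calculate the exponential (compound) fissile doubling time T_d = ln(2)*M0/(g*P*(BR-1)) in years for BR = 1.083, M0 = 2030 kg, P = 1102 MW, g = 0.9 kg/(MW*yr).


Breeding gain G = BR - 1 = 1.083 - 1 = 0.083
Fissile production rate = g * P * G = 0.9 * 1102 * 0.083 = 82.3194 kg/yr
T_d = ln(2) * M0 / (g * P * G)
T_d = ln(2) * 2030 / 82.3194 = 17.093 yr

17.093


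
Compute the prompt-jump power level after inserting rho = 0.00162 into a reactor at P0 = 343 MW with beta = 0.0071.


P1/P0 = beta / (beta - rho)
P1/P0 = 0.0071 / (0.0071 - 0.00162) = 1.295620
P1 = 343 * 1.295620 = 444.40 MW

444.40


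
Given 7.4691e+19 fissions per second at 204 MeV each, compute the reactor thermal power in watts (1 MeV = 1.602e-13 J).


P = fission_rate * E_MeV * 1.602e-13
P = 7.4691e+19 * 204 * 1.602e-13
P = 2.4410e+09 W

2.4410e+09


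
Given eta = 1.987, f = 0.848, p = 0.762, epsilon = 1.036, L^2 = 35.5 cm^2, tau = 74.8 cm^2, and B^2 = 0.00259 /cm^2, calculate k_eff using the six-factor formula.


k_inf = eta*f*p*eps = 1.987*0.848*0.762*1.036 = 1.330174
P_TNL = 1/(1 + L^2*B^2) = 1/(1 + 35.5*0.00259) = 0.9157970
P_FNL = exp(-B^2*tau) = exp(-0.00259*74.8) = 0.8238787
k_eff = k_inf * P_TNL * P_FNL = 1.330174 * 0.9157970 * 0.8238787
k_eff = 1.0036

1.0036


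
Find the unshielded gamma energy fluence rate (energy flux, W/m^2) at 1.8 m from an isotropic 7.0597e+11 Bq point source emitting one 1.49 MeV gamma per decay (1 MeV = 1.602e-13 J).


psi = A * E * 1.602e-13 / (4*pi*r^2)
psi = 7.0597e+11 * 1.49 * 1.602e-13 / (4*pi*1.8^2)
psi = 0.0041389 W/m^2

0.0041389


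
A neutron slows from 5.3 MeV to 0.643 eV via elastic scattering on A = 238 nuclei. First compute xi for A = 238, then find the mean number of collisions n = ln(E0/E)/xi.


xi = 1 + (A-1)^2/(2A)*ln((A-1)/(A+1)) = 0.008379872 (for A = 238)
n = ln(E0/E) / xi
n = ln(5.3e6 / 0.643) / 0.008379872
n = ln(8.242613e+06) / 0.008379872 = 1900.4

1900.4


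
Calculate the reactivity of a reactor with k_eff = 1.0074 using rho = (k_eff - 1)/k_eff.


rho = (k_eff - 1) / k_eff
rho = (1.0074 - 1) / 1.0074
rho = 0.0073456

0.0073456


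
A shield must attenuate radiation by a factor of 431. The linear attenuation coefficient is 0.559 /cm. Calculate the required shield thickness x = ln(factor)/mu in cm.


x = ln(factor) / mu
x = ln(431) / 0.559
x = 10.852 cm

10.852


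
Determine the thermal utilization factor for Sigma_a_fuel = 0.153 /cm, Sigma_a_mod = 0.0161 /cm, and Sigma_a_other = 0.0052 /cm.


f = Sigma_a_fuel / (Sigma_a_fuel + Sigma_a_mod + Sigma_a_other)
f = 0.153 / (0.153 + 0.0161 + 0.0052)
f = 0.87780

0.87780


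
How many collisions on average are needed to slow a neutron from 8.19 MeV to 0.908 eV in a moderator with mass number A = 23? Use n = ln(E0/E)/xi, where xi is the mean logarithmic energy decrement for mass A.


xi = 1 + (A-1)^2/(2A)*ln((A-1)/(A+1)) = 0.08448899 (for A = 23)
n = ln(E0/E) / xi
n = ln(8.19e6 / 0.908) / 0.08448899
n = ln(9.019824e+06) / 0.08448899 = 189.55

189.55


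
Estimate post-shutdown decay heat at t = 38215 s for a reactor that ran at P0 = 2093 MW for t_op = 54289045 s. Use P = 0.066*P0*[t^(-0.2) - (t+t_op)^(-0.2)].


P/P0 = 0.066 * [t^(-0.2) - (t + t_op)^(-0.2)]
P/P0 = 0.066 * [38215^(-0.2) - (38215 + 54289045)^(-0.2)]
P/P0 = 0.066 * [0.1212141 - 0.02837896] = 0.006127119
P = 2093 * 0.006127119 = 12.824 MW

12.824


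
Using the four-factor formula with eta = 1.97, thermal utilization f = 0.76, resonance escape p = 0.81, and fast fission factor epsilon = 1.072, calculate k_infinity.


k_inf = eta * f * p * epsilon
k_inf = 1.97 * 0.76 * 0.81 * 1.072
k_inf = 1.3000

1.3000


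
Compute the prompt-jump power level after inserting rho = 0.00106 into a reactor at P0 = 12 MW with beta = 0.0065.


P1/P0 = beta / (beta - rho)
P1/P0 = 0.0065 / (0.0065 - 0.00106) = 1.194853
P1 = 12 * 1.194853 = 14.338 MW

14.338


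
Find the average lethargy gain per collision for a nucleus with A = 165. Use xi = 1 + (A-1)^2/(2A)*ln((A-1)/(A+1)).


xi = 1 + (A-1)^2/(2A) * ln((A-1)/(A+1))
xi = 1 + (165-1)^2/(2*165) * ln((165-1)/(165 +1))
xi = 0.012072

0.012072


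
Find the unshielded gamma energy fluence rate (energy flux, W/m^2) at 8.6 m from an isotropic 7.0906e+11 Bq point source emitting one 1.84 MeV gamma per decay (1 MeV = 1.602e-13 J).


psi = A * E * 1.602e-13 / (4*pi*r^2)
psi = 7.0906e+11 * 1.84 * 1.602e-13 / (4*pi*8.6^2)
psi = 2.2488e-04 W/m^2

2.2488e-04


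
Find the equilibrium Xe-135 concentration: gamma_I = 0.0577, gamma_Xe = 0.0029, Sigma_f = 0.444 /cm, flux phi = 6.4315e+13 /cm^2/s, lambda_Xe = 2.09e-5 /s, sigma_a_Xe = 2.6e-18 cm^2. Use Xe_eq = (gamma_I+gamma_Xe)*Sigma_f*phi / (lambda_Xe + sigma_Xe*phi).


Xe_eq = (gamma_I + gamma_Xe) * Sigma_f * phi / (lambda_Xe + sigma_Xe * phi)
Numerator = (0.0577 + 0.0029) * 0.444 * 6.4315e+13 = 1.730485e+12
Denominator = 2.09e-5 + 2.6e-18 * 6.4315e+13 = 1.881190e-04
Xe_eq = 1.730485e+12 / 1.881190e-04 = 9.1989e+15 /cm^3

9.1989e+15


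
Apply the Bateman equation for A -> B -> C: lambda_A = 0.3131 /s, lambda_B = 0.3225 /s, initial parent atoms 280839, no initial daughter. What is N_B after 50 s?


N_B(t) = lambda_A * N_A0 / (lambda_B - lambda_A) * [exp(-lambda_A*t) - exp(-lambda_B*t)]
exp(-0.3131*50) = 1.588985e-07; exp(-0.3225*50) = 9.931194e-08
N_B = 0.3131 * 280839 / (0.3225 - 0.3131) * (1.588985e-07 - 9.931194e-08)
N_B = 0.55739

0.55739


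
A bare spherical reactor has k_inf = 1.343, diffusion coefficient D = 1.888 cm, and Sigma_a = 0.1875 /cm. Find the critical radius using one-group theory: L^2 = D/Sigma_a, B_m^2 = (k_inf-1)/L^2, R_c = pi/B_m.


L^2 = D / Sigma_a = 1.888 / 0.1875 = 10.06933 cm^2
B_m^2 = (k_inf - 1) / L^2 = (1.343 - 1) / 10.06933 = 0.03406384 /cm^2
For a bare sphere: B_g = pi/R, so R_c = pi / sqrt(B_m^2)
R_c = pi / sqrt(0.03406384) = 17.022 cm

17.022


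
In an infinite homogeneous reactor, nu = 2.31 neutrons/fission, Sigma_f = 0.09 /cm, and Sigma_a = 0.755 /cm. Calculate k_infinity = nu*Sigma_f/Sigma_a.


k_inf = nu * Sigma_f / Sigma_a
k_inf = 2.31 * 0.09 / 0.755
k_inf = 0.27536

0.27536


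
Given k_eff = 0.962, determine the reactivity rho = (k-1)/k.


rho = (k_eff - 1) / k_eff
rho = (0.962 - 1) / 0.962
rho = -0.039501

-0.039501


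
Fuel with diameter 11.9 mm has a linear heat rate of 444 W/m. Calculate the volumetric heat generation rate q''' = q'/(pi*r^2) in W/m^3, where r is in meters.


r = D / 2 / 1000 = 11.9 / 2 / 1000 = 0.00595 m
q''' = q' / (pi * r^2)
q''' = 444 / (pi * 0.00595^2)
q''' = 3.9921e+06 W/m^3

3.9921e+06


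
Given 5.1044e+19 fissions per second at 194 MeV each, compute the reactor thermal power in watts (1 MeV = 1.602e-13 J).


P = fission_rate * E_MeV * 1.602e-13
P = 5.1044e+19 * 194 * 1.602e-13
P = 1.5864e+09 W

1.5864e+09


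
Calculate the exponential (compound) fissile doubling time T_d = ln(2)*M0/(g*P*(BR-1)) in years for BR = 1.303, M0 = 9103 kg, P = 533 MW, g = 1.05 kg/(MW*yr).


Breeding gain G = BR - 1 = 1.303 - 1 = 0.303
Fissile production rate = g * P * G = 1.05 * 533 * 0.303 = 169.57395 kg/yr
T_d = ln(2) * M0 / (g * P * G)
T_d = ln(2) * 9103 / 169.57395 = 37.209 yr

37.209


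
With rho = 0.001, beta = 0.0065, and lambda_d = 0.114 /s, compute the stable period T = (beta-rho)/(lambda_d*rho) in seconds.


T = (beta - rho) / (lambda_d * rho)
T = (0.0065 - 0.001) / (0.114 * 0.001)
T = 48.246 s

48.246


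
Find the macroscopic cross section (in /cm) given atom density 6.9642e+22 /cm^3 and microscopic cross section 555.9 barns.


Sigma = N * sigma_barns * 1e-24
Sigma = 6.9642e+22 * 555.9 * 1e-24
Sigma = 38.714 /cm

38.714


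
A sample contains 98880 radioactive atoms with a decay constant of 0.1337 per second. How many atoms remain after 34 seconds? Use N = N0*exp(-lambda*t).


N = N0 * exp(-lambda * t)
N = 98880 * exp(-0.1337 * 34)
N = 1049.3

1049.3


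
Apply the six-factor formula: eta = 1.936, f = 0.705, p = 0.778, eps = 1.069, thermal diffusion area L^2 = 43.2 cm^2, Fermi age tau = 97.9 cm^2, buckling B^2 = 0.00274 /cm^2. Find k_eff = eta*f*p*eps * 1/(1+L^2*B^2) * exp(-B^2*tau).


k_inf = eta*f*p*eps = 1.936*0.705*0.778*1.069 = 1.135146
P_TNL = 1/(1 + L^2*B^2) = 1/(1 + 43.2*0.00274) = 0.8941601
P_FNL = exp(-B^2*tau) = exp(-0.00274*97.9) = 0.7647196
k_eff = k_inf * P_TNL * P_FNL = 1.135146 * 0.8941601 * 0.7647196
k_eff = 0.77619

0.77619


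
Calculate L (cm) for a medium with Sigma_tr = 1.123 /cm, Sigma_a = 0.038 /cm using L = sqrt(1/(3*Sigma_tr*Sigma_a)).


D = 1 / (3 * Sigma_tr) = 1 / (3 * 1.123) = 0.2968240 cm
L = sqrt(D / Sigma_a)
L = sqrt(0.2968240 / 0.038)
L = 2.7948 cm

2.7948


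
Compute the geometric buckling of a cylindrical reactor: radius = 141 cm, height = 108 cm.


B^2 = (2.405/R)^2 + (pi/H)^2
B^2 = (2.405/141)^2 + (pi/108)^2
B^2 = 0.0011371 /cm^2

0.0011371


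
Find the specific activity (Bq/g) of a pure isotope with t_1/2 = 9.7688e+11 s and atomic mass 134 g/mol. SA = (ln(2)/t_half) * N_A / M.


lambda = ln(2) / t_half = ln(2) / 9.7688e+11 = 7.095520e-13 /s
SA = lambda * N_A / M
SA = 7.095520e-13 * 6.022e23 / 134
SA = 3.1887e+09 Bq/g

3.1887e+09


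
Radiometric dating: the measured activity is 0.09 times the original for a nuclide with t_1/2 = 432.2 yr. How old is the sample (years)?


lambda = ln(2) / t_half = ln(2) / 432.2 = 0.001603765 /yr
t = -ln(A/A0) / lambda
t = -ln(0.09) / 0.001603765
t = 1501.4 yr

1501.4


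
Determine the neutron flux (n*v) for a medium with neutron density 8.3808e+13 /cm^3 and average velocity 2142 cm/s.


phi = n * v
phi = 8.3808e+13 * 2142
phi = 1.7952e+17 /cm^2/s

1.7952e+17


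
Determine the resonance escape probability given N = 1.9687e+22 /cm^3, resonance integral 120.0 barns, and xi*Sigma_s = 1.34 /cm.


p = exp(-N * I * 1e-24 / (xi*Sigma_s))
p = exp(-1.9687e+22 * 120.0 * 1e-24 / 1.34)
p = 0.17153

0.17153


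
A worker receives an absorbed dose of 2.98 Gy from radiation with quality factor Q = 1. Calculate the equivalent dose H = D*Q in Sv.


H = D * Q
H = 2.98 * 1
H = 2.9800 Sv

2.9800


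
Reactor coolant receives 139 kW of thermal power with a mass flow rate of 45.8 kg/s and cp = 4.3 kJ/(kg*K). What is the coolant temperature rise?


dT = Q / (m_dot * cp)
dT = 139 / (45.8 * 4.3)
dT = 0.70580 C

0.70580


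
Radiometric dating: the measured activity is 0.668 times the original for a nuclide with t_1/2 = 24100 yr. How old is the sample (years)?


lambda = ln(2) / t_half = ln(2) / 24100 = 2.876129e-05 /yr
t = -ln(A/A0) / lambda
t = -ln(0.668) / 2.876129e-05
t = 14028 yr

14028


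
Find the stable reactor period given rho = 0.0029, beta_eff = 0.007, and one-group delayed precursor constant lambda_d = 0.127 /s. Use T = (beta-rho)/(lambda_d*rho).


T = (beta - rho) / (lambda_d * rho)
T = (0.007 - 0.0029) / (0.127 * 0.0029)
T = 11.132 s

11.132


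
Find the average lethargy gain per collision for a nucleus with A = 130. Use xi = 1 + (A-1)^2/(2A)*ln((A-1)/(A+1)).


xi = 1 + (A-1)^2/(2A) * ln((A-1)/(A+1))
xi = 1 + (130-1)^2/(2*130) * ln((130-1)/(130 +1))
xi = 0.015306

0.015306


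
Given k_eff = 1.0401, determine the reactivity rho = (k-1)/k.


rho = (k_eff - 1) / k_eff
rho = (1.0401 - 1) / 1.0401
rho = 0.038554

0.038554


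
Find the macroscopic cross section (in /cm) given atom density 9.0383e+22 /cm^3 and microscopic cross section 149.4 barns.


Sigma = N * sigma_barns * 1e-24
Sigma = 9.0383e+22 * 149.4 * 1e-24
Sigma = 13.503 /cm

13.503


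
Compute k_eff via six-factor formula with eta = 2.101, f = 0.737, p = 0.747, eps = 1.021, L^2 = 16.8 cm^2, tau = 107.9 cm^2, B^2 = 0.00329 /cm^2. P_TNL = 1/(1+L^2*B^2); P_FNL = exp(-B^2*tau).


k_inf = eta*f*p*eps = 2.101*0.737*0.747*1.021 = 1.180973
P_TNL = 1/(1 + L^2*B^2) = 1/(1 + 16.8*0.00329) = 0.9476230
P_FNL = exp(-B^2*tau) = exp(-0.00329*107.9) = 0.7011798
k_eff = k_inf * P_TNL * P_FNL = 1.180973 * 0.9476230 * 0.7011798
k_eff = 0.78470

0.78470


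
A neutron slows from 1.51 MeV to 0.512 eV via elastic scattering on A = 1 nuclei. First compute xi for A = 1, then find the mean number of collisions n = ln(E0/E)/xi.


xi = 1 + (A-1)^2/(2A)*ln((A-1)/(A+1)) = 1 (for A = 1)
n = ln(E0/E) / xi
n = ln(1.51e6 / 0.512) / 1
n = ln(2.949219e+06) / 1 = 14.897

14.897


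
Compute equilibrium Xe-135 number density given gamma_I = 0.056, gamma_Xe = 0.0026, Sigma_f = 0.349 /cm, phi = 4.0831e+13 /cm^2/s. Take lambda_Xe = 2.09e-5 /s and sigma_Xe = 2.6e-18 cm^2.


Xe_eq = (gamma_I + gamma_Xe) * Sigma_f * phi / (lambda_Xe + sigma_Xe * phi)
Numerator = (0.056 + 0.0026) * 0.349 * 4.0831e+13 = 8.350511e+11
Denominator = 2.09e-5 + 2.6e-18 * 4.0831e+13 = 1.270606e-04
Xe_eq = 8.350511e+11 / 1.270606e-04 = 6.5721e+15 /cm^3

6.5721e+15


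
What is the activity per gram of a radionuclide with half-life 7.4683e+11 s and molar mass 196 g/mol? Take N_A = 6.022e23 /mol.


lambda = ln(2) / t_half = ln(2) / 7.4683e+11 = 9.281191e-13 /s
SA = lambda * N_A / M
SA = 9.281191e-13 * 6.022e23 / 196
SA = 2.8516e+09 Bq/g

2.8516e+09


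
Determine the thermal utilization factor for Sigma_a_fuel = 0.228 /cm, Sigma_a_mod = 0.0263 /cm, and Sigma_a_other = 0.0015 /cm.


f = Sigma_a_fuel / (Sigma_a_fuel + Sigma_a_mod + Sigma_a_other)
f = 0.228 / (0.228 + 0.0263 + 0.0015)
f = 0.89132

0.89132


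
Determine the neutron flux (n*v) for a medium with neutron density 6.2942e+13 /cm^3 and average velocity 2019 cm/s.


phi = n * v
phi = 6.2942e+13 * 2019
phi = 1.2708e+17 /cm^2/s

1.2708e+17


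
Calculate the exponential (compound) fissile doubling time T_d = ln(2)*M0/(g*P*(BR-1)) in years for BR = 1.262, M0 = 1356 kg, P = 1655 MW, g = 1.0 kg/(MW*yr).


Breeding gain G = BR - 1 = 1.262 - 1 = 0.262
Fissile production rate = g * P * G = 1.0 * 1655 * 0.262 = 433.61 kg/yr
T_d = ln(2) * M0 / (g * P * G)
T_d = ln(2) * 1356 / 433.61 = 2.1676 yr

2.1676


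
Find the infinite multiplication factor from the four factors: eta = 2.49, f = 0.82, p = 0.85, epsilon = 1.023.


k_inf = eta * f * p * epsilon
k_inf = 2.49 * 0.82 * 0.85 * 1.023
k_inf = 1.7754

1.7754


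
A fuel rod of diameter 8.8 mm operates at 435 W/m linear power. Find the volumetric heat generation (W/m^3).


r = D / 2 / 1000 = 8.8 / 2 / 1000 = 0.0044 m
q''' = q' / (pi * r^2)
q''' = 435 / (pi * 0.0044^2)
q''' = 7.1521e+06 W/m^3

7.1521e+06


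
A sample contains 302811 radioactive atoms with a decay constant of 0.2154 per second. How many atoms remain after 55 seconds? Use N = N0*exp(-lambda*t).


N = N0 * exp(-lambda * t)
N = 302811 * exp(-0.2154 * 55)
N = 2.1681

2.1681


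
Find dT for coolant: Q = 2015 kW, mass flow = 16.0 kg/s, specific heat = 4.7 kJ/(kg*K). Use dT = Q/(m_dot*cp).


dT = Q / (m_dot * cp)
dT = 2015 / (16.0 * 4.7)
dT = 26.795 C

26.795


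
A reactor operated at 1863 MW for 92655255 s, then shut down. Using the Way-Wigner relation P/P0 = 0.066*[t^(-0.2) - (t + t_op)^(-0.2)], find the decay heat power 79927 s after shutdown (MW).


P/P0 = 0.066 * [t^(-0.2) - (t + t_op)^(-0.2)]
P/P0 = 0.066 * [79927^(-0.2) - (79927 + 92655255)^(-0.2)]
P/P0 = 0.066 * [0.1045830 - 0.02550064] = 0.005219436
P = 1863 * 0.005219436 = 9.7238 MW

9.7238


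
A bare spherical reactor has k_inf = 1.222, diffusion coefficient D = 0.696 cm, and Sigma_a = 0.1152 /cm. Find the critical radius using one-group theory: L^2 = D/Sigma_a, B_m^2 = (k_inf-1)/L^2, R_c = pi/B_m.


L^2 = D / Sigma_a = 0.696 / 0.1152 = 6.041667 cm^2
B_m^2 = (k_inf - 1) / L^2 = (1.222 - 1) / 6.041667 = 0.03674483 /cm^2
For a bare sphere: B_g = pi/R, so R_c = pi / sqrt(B_m^2)
R_c = pi / sqrt(0.03674483) = 16.389 cm

16.389


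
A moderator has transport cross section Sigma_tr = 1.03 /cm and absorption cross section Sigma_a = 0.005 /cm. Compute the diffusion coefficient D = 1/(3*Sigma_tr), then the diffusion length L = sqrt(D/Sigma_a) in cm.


D = 1 / (3 * Sigma_tr) = 1 / (3 * 1.03) = 0.3236246 cm
L = sqrt(D / Sigma_a)
L = sqrt(0.3236246 / 0.005)
L = 8.0452 cm

8.0452


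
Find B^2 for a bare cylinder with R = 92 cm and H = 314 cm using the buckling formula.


B^2 = (2.405/R)^2 + (pi/H)^2
B^2 = (2.405/92)^2 + (pi/314)^2
B^2 = 7.8347e-04 /cm^2

7.8347e-04


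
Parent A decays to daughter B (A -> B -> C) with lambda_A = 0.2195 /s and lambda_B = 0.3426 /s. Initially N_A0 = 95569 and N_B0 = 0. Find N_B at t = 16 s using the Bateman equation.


N_B(t) = lambda_A * N_A0 / (lambda_B - lambda_A) * [exp(-lambda_A*t) - exp(-lambda_B*t)]
exp(-0.2195*16) = 0.02983718; exp(-0.3426*16) = 0.004162664
N_B = 0.2195 * 95569 / (0.3426 - 0.2195) * (0.02983718 - 0.004162664)
N_B = 4375.2

4375.2


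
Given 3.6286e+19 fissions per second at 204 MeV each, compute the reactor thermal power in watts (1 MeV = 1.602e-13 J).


P = fission_rate * E_MeV * 1.602e-13
P = 3.6286e+19 * 204 * 1.602e-13
P = 1.1859e+09 W

1.1859e+09


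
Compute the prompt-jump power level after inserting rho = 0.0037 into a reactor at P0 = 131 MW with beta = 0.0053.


P1/P0 = beta / (beta - rho)
P1/P0 = 0.0053 / (0.0053 - 0.0037) = 3.312500
P1 = 131 * 3.312500 = 433.94 MW

433.94


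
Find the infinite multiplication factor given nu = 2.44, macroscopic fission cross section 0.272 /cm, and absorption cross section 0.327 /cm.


k_inf = nu * Sigma_f / Sigma_a
k_inf = 2.44 * 0.272 / 0.327
k_inf = 2.0296

2.0296


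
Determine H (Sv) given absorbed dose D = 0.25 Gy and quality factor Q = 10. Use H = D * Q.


H = D * Q
H = 0.25 * 10
H = 2.5000 Sv

2.5000


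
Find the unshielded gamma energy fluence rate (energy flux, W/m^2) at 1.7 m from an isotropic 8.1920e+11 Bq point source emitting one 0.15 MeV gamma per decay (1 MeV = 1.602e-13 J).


psi = A * E * 1.602e-13 / (4*pi*r^2)
psi = 8.1920e+11 * 0.15 * 1.602e-13 / (4*pi*1.7^2)
psi = 5.4205e-04 W/m^2

5.4205e-04
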